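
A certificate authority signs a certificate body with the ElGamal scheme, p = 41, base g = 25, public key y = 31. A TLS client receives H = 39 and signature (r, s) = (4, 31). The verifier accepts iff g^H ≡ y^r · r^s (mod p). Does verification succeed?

Left side g^H mod p:
25^39 mod 41 = 23
Right side y^r · r^s mod p:
31^4 mod 41 = 37
4^31 mod 41 = 4
37·4 = 148 ≡ 25 (mod 41)
23 ≠ 25, so verification fails.

fails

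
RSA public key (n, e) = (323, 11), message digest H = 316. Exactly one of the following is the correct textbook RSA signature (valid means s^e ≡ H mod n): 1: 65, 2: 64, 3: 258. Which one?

1

Candidate 1: Squares mod 323: 65^1≡65, 65^2≡26, 65^4≡30, 65^8≡254; 11 = 8 + 2 + 1, so 65^11 ≡ 254·26·65 ≡ 316 (mod 323)
  → matches H = 316
Candidate 2: Squares mod 323: 64^1≡64, 64^2≡220, 64^4≡273, 64^8≡239; 11 = 8 + 2 + 1, so 64^11 ≡ 239·220·64 ≡ 106 (mod 323)
Candidate 3: Squares mod 323: 258^1≡258, 258^2≡26, 258^4≡30, 258^8≡254; 11 = 8 + 2 + 1, so 258^11 ≡ 254·26·258 ≡ 7 (mod 323)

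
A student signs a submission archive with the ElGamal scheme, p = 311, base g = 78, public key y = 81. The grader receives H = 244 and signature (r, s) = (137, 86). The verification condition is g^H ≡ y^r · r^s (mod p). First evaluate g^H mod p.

249

78^2 = 6084 ≡ 175
78^4 ≡ 175^2 = 30625 ≡ 147
78^8 ≡ 147^2 = 21609 ≡ 150
78^16 ≡ 150^2 = 22500 ≡ 108
78^32 ≡ 108^2 = 11664 ≡ 157
78^64 ≡ 157^2 = 24649 ≡ 80
78^128 ≡ 80^2 = 6400 ≡ 180
244 = 128 + 64 + 32 + 16 + 4, so 78^244 ≡ 180·80·157·108·147 ≡ 249 (mod 311)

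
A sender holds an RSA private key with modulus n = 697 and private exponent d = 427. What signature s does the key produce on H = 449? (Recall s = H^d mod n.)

H^2 ≡ 449^2 = 201601 ≡ 168
H^4 ≡ 168^2 = 28224 ≡ 344
H^8 ≡ 344^2 = 118336 ≡ 543
H^16 ≡ 543^2 = 294849 ≡ 18
H^32 ≡ 18^2 = 324
H^64 ≡ 324^2 = 104976 ≡ 426
H^128 ≡ 426^2 = 181476 ≡ 256
H^256 ≡ 256^2 = 65536 ≡ 18
427 = 256 + 128 + 32 + 8 + 2 + 1, so H^427 ≡ 18·256·324·543·168·449 ≡ 405 (mod 697)

405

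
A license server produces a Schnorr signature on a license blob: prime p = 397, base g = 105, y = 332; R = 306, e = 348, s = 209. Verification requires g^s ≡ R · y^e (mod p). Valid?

yes

g^s mod p:
105^209 mod 397 = 286
R · y^e mod p:
332^348 mod 397 = 167
306·167 = 51102 ≡ 286 (mod 397)
286 ≡ 286 (mod 397); signature holds.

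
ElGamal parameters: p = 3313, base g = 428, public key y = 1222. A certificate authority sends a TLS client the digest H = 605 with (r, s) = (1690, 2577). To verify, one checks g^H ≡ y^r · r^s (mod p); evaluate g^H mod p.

Squares mod 3313: 428^1≡428, 428^2≡969, 428^4≡1382, 428^8≡1636, 428^16≡2905, 428^32≡814, 428^64≡3309, 428^128≡16, 428^256≡256, 428^512≡2589
605 = 512 + 64 + 16 + 8 + 4 + 1, so 428^605 ≡ 2589·3309·2905·1636·1382·428 ≡ 2792 (mod 3313)

2792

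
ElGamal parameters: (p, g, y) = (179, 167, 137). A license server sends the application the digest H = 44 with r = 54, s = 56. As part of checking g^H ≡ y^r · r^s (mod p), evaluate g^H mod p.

146

Squares mod 179: 167^1≡167, 167^2≡144, 167^4≡151, 167^8≡68, 167^16≡149, 167^32≡5
44 = 32 + 8 + 4, so 167^44 ≡ 5·68·151 ≡ 146 (mod 179)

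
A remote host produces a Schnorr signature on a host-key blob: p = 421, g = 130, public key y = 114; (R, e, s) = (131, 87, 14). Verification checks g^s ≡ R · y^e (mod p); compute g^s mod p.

130^14 mod 421 = 377

377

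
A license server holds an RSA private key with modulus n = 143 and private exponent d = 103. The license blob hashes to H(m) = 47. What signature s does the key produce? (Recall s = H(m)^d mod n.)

Squares mod 143: (H(m))^1≡47, (H(m))^2≡64, (H(m))^4≡92, (H(m))^8≡27, (H(m))^16≡14, (H(m))^32≡53, (H(m))^64≡92
103 = 64 + 32 + 4 + 2 + 1, so (H(m))^103 ≡ 92·53·92·64·47 ≡ 5 (mod 143)

5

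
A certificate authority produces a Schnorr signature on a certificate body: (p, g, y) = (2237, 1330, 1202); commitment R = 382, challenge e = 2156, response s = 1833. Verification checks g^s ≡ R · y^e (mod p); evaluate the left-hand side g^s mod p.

619

Squares mod 2237: 1330^1≡1330, 1330^2≡1670, 1330^4≡1598, 1330^8≡1187, 1330^16≡1896, 1330^32≡2194, 1330^64≡1849, 1330^128≡665, 1330^256≡1536, 1330^512≡1498, 1330^1024≡293
1833 = 1024 + 512 + 256 + 32 + 8 + 1, so 1330^1833 ≡ 293·1498·1536·2194·1187·1330 ≡ 619 (mod 2237)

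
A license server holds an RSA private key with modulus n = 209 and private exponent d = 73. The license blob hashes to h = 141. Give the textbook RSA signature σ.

h^73 mod 209 = 179

179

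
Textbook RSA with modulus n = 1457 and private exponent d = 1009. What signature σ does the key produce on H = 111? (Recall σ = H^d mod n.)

878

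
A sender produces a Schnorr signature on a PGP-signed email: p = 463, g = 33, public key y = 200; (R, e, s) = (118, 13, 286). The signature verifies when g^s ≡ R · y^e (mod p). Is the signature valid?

g^s mod p:
33^286 mod 463 = 169
R · y^e mod p:
200^13 mod 463 = 449
118·449 = 52982 ≡ 200 (mod 463)
169 ≠ 200; the check fails.

invalid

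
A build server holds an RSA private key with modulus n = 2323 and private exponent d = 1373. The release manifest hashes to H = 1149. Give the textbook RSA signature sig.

Squares mod 2323: H^1≡1149, H^2≡737, H^4≡1910, H^8≡990, H^16≡2117, H^32≡622, H^64≡1266, H^128≡2209, H^256≡1381, H^512≡2301, H^1024≡484
1373 = 1024 + 256 + 64 + 16 + 8 + 4 + 1, so H^1373 ≡ 484·1381·1266·2117·990·1910·1149 ≡ 1885 (mod 2323)

1885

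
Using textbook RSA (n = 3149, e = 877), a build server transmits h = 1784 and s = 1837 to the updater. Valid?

no

s^2 ≡ 1837^2 = 3374569 ≡ 1990
s^4 ≡ 1990^2 = 3960100 ≡ 1807
s^8 ≡ 1807^2 = 3265249 ≡ 2885
s^16 ≡ 2885^2 = 8323225 ≡ 418
s^32 ≡ 418^2 = 174724 ≡ 1529
s^64 ≡ 1529^2 = 2337841 ≡ 1283
s^128 ≡ 1283^2 = 1646089 ≡ 2311
s^256 ≡ 2311^2 = 5340721 ≡ 17
s^512 ≡ 17^2 = 289
877 = 512 + 256 + 64 + 32 + 8 + 4 + 1, so s^877 ≡ 289·17·1283·1529·2885·1807·1837 ≡ 487 (mod 3149)
The recovered value 487 does not match the digest 1784.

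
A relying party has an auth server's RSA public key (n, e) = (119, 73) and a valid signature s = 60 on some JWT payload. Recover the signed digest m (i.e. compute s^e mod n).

Squares mod 119: s^1≡60, s^2≡30, s^4≡67, s^8≡86, s^16≡18, s^32≡86, s^64≡18
73 = 64 + 8 + 1, so s^73 ≡ 18·86·60 ≡ 60 (mod 119)

60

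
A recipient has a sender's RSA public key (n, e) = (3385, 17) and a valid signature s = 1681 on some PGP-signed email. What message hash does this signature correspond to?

s^2 ≡ 1681^2 = 2825761 ≡ 2671
s^4 ≡ 2671^2 = 7134241 ≡ 2046
s^8 ≡ 2046^2 = 4186116 ≡ 2256
s^16 ≡ 2256^2 = 5089536 ≡ 1881
17 = 16 + 1, so s^17 ≡ 1881·1681 ≡ 371 (mod 3385)

371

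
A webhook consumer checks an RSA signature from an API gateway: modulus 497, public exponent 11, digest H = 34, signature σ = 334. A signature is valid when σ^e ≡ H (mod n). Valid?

σ^2 ≡ 334^2 = 111556 ≡ 228
σ^4 ≡ 228^2 = 51984 ≡ 296
σ^8 ≡ 296^2 = 87616 ≡ 144
11 = 8 + 2 + 1, so σ^11 ≡ 144·228·334 ≡ 80 (mod 497)
σ^11 mod 497 = 80, but H = 34.

no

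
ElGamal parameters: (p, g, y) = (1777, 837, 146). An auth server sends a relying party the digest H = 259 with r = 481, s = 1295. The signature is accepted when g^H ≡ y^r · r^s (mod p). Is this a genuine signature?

genuine

Left side g^H mod p:
837^2 = 700569 ≡ 431
837^4 ≡ 431^2 = 185761 ≡ 953
837^8 ≡ 953^2 = 908209 ≡ 162
837^16 ≡ 162^2 = 26244 ≡ 1366
837^32 ≡ 1366^2 = 1865956 ≡ 106
837^64 ≡ 106^2 = 11236 ≡ 574
837^128 ≡ 574^2 = 329476 ≡ 731
837^256 ≡ 731^2 = 534361 ≡ 1261
259 = 256 + 2 + 1, so 837^259 ≡ 1261·431·837 ≡ 629 (mod 1777)
Right side y^r · r^s mod p:
146^2 = 21316 ≡ 1769
146^4 ≡ 1769^2 = 3129361 ≡ 64
146^8 ≡ 64^2 = 4096 ≡ 542
146^16 ≡ 542^2 = 293764 ≡ 559
146^32 ≡ 559^2 = 312481 ≡ 1506
146^64 ≡ 1506^2 = 2268036 ≡ 584
146^128 ≡ 584^2 = 341056 ≡ 1649
146^256 ≡ 1649^2 = 2719201 ≡ 391
481 = 256 + 128 + 64 + 32 + 1, so 146^481 ≡ 391·1649·584·1506·146 ≡ 1 (mod 1777)
481^2 = 231361 ≡ 351
481^4 ≡ 351^2 = 123201 ≡ 588
481^8 ≡ 588^2 = 345744 ≡ 1006
481^16 ≡ 1006^2 = 1012036 ≡ 923
481^32 ≡ 923^2 = 851929 ≡ 746
481^64 ≡ 746^2 = 556516 ≡ 315
481^128 ≡ 315^2 = 99225 ≡ 1490
481^256 ≡ 1490^2 = 2220100 ≡ 627
481^512 ≡ 627^2 = 393129 ≡ 412
481^1024 ≡ 412^2 = 169744 ≡ 929
1295 = 1024 + 256 + 8 + 4 + 2 + 1, so 481^1295 ≡ 929·627·1006·588·351·481 ≡ 629 (mod 1777)
1·629 = 629 ≡ 629 (mod 1777)
629 ≡ 629 (mod 1777), so the signature is genuine.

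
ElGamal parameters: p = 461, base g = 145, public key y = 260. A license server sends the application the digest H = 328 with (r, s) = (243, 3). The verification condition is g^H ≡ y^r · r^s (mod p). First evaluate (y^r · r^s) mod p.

260^2 = 67600 ≡ 294
260^4 ≡ 294^2 = 86436 ≡ 229
260^8 ≡ 229^2 = 52441 ≡ 348
260^16 ≡ 348^2 = 121104 ≡ 322
260^32 ≡ 322^2 = 103684 ≡ 420
260^64 ≡ 420^2 = 176400 ≡ 298
260^128 ≡ 298^2 = 88804 ≡ 292
243 = 128 + 64 + 32 + 16 + 2 + 1, so 260^243 ≡ 292·298·420·322·294·260 ≡ 186 (mod 461)
243^2 = 59049 ≡ 41
3 = 2 + 1, so 243^3 ≡ 41·243 ≡ 282 (mod 461)
y^r · r^s ≡ 186·282 = 52452 ≡ 359 (mod 461)

359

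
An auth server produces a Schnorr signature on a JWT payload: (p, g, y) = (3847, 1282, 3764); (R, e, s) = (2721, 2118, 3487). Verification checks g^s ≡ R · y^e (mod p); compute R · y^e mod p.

3646

3764^2118 mod 3847 = 2197
R · y^e ≡ 2721·2197 = 5978037 ≡ 3646 (mod 3847)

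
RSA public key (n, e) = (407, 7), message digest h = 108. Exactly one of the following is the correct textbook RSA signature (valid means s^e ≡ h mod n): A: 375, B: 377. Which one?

Candidate A: 375^2 = 140625 ≡ 210; 375^4 ≡ 210^2 = 44100 ≡ 144; 7 = 4 + 2 + 1, so 375^7 ≡ 144·210·375 ≡ 166 (mod 407)
Candidate B: 377^2 = 142129 ≡ 86; 377^4 ≡ 86^2 = 7396 ≡ 70; 7 = 4 + 2 + 1, so 377^7 ≡ 70·86·377 ≡ 108 (mod 407)
  → matches h = 108

B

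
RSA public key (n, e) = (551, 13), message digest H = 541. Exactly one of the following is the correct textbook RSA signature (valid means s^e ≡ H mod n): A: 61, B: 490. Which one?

Candidate A: 61^13 mod 551 = 541
  → matches H = 541
Candidate B: 490^13 mod 551 = 10

A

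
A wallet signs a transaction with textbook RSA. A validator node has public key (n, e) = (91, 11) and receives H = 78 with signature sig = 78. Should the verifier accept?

accept

sig^11 mod 91 = 78
sig^11 mod 91 = 78 matches H.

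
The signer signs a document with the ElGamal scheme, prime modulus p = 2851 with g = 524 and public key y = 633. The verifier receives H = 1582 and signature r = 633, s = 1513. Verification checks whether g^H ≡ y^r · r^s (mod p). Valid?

Left side g^H mod p:
524^2 = 274576 ≡ 880
524^4 ≡ 880^2 = 774400 ≡ 1779
524^8 ≡ 1779^2 = 3164841 ≡ 231
524^16 ≡ 231^2 = 53361 ≡ 2043
524^32 ≡ 2043^2 = 4173849 ≡ 2836
524^64 ≡ 2836^2 = 8042896 ≡ 225
524^128 ≡ 225^2 = 50625 ≡ 2158
524^256 ≡ 2158^2 = 4656964 ≡ 1281
524^512 ≡ 1281^2 = 1640961 ≡ 1636
524^1024 ≡ 1636^2 = 2676496 ≡ 2258
1582 = 1024 + 512 + 32 + 8 + 4 + 2, so 524^1582 ≡ 2258·1636·2836·231·1779·880 ≡ 794 (mod 2851)
Right side y^r · r^s mod p:
633^2 = 400689 ≡ 1549
633^4 ≡ 1549^2 = 2399401 ≡ 1710
633^8 ≡ 1710^2 = 2924100 ≡ 1825
633^16 ≡ 1825^2 = 3330625 ≡ 657
633^32 ≡ 657^2 = 431649 ≡ 1148
633^64 ≡ 1148^2 = 1317904 ≡ 742
633^128 ≡ 742^2 = 550564 ≡ 321
633^256 ≡ 321^2 = 103041 ≡ 405
633^512 ≡ 405^2 = 164025 ≡ 1518
633 = 512 + 64 + 32 + 16 + 8 + 1, so 633^633 ≡ 1518·742·1148·657·1825·633 ≡ 375 (mod 2851)
633^2 = 400689 ≡ 1549
633^4 ≡ 1549^2 = 2399401 ≡ 1710
633^8 ≡ 1710^2 = 2924100 ≡ 1825
633^16 ≡ 1825^2 = 3330625 ≡ 657
633^32 ≡ 657^2 = 431649 ≡ 1148
633^64 ≡ 1148^2 = 1317904 ≡ 742
633^128 ≡ 742^2 = 550564 ≡ 321
633^256 ≡ 321^2 = 103041 ≡ 405
633^512 ≡ 405^2 = 164025 ≡ 1518
633^1024 ≡ 1518^2 = 2304324 ≡ 716
1513 = 1024 + 256 + 128 + 64 + 32 + 8 + 1, so 633^1513 ≡ 716·405·321·742·1148·1825·633 ≡ 808 (mod 2851)
375·808 = 303000 ≡ 794 (mod 2851)
794 ≡ 794 (mod 2851), so the signature is genuine.

yes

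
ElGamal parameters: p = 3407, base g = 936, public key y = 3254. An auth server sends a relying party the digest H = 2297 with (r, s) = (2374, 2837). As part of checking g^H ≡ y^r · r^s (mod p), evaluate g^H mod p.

Squares mod 3407: 936^1≡936, 936^2≡497, 936^4≡1705, 936^8≡854, 936^16≡218, 936^32≡3233, 936^64≡3020, 936^128≡3268, 936^256≡2286, 936^512≡2865, 936^1024≡762, 936^2048≡1454
2297 = 2048 + 128 + 64 + 32 + 16 + 8 + 1, so 936^2297 ≡ 1454·3268·3020·3233·218·854·936 ≡ 1782 (mod 3407)

1782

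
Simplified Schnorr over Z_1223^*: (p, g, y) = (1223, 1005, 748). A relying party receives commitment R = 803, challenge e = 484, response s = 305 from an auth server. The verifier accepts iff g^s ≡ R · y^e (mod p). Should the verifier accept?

reject

g^s mod p:
Squares mod 1223: 1005^1≡1005, 1005^2≡1050, 1005^4≡577, 1005^8≡273, 1005^16≡1149, 1005^32≡584, 1005^64≡1062, 1005^128≡238, 1005^256≡386
305 = 256 + 32 + 16 + 1, so 1005^305 ≡ 386·584·1149·1005 ≡ 834 (mod 1223)
R · y^e mod p:
Squares mod 1223: 748^1≡748, 748^2≡593, 748^4≡648, 748^8≡415, 748^16≡1005, 748^32≡1050, 748^64≡577, 748^128≡273, 748^256≡1149
484 = 256 + 128 + 64 + 32 + 4, so 748^484 ≡ 1149·273·577·1050·648 ≡ 612 (mod 1223)
803·612 = 491436 ≡ 1013 (mod 1223)
834 ≠ 1013; the check fails.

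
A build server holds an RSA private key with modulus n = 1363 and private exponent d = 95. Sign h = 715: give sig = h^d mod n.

h^2 ≡ 715^2 = 511225 ≡ 100
h^4 ≡ 100^2 = 10000 ≡ 459
h^8 ≡ 459^2 = 210681 ≡ 779
h^16 ≡ 779^2 = 606841 ≡ 306
h^32 ≡ 306^2 = 93636 ≡ 952
h^64 ≡ 952^2 = 906304 ≡ 1272
95 = 64 + 16 + 8 + 4 + 2 + 1, so h^95 ≡ 1272·306·779·459·100·715 ≡ 201 (mod 1363)

201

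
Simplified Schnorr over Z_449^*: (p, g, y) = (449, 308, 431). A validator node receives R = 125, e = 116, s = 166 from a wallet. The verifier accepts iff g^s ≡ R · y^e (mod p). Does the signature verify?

g^s mod p:
308^166 mod 449 = 273
R · y^e mod p:
431^116 mod 449 = 359
125·359 = 44875 ≡ 424 (mod 449)
273 ≠ 424; the check fails.

does not verify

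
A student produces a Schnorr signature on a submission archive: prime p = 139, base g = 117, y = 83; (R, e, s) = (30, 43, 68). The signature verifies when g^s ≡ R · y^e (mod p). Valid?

yes

g^s mod p:
117^2 = 13689 ≡ 67
117^4 ≡ 67^2 = 4489 ≡ 41
117^8 ≡ 41^2 = 1681 ≡ 13
117^16 ≡ 13^2 = 169 ≡ 30
117^32 ≡ 30^2 = 900 ≡ 66
117^64 ≡ 66^2 = 4356 ≡ 47
68 = 64 + 4, so 117^68 ≡ 47·41 ≡ 120 (mod 139)
R · y^e mod p:
83^2 = 6889 ≡ 78
83^4 ≡ 78^2 = 6084 ≡ 107
83^8 ≡ 107^2 = 11449 ≡ 51
83^16 ≡ 51^2 = 2601 ≡ 99
83^32 ≡ 99^2 = 9801 ≡ 71
43 = 32 + 8 + 2 + 1, so 83^43 ≡ 71·51·78·83 ≡ 4 (mod 139)
30·4 = 120 ≡ 120 (mod 139)
120 ≡ 120 (mod 139); signature holds.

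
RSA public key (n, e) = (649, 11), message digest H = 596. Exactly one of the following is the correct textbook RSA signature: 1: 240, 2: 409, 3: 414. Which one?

2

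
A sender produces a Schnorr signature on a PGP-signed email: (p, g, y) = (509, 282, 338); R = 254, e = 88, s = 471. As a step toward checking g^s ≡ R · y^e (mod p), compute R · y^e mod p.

338^2 = 114244 ≡ 228
338^4 ≡ 228^2 = 51984 ≡ 66
338^8 ≡ 66^2 = 4356 ≡ 284
338^16 ≡ 284^2 = 80656 ≡ 234
338^32 ≡ 234^2 = 54756 ≡ 293
338^64 ≡ 293^2 = 85849 ≡ 337
88 = 64 + 16 + 8, so 338^88 ≡ 337·234·284 ≡ 181 (mod 509)
R · y^e ≡ 254·181 = 45974 ≡ 164 (mod 509)

164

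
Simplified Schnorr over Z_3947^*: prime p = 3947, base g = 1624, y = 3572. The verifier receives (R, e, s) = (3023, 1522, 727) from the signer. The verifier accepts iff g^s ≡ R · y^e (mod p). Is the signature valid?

g^s mod p:
1624^727 mod 3947 = 1297
R · y^e mod p:
3572^1522 mod 3947 = 917
3023·917 = 2772091 ≡ 1297 (mod 3947)
1297 ≡ 1297 (mod 3947); signature holds.

valid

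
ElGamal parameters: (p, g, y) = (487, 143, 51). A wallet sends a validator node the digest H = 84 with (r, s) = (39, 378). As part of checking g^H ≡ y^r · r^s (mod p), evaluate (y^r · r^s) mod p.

Squares mod 487: 51^1≡51, 51^2≡166, 51^4≡284, 51^8≡301, 51^16≡19, 51^32≡361
39 = 32 + 4 + 2 + 1, so 51^39 ≡ 361·284·166·51 ≡ 259 (mod 487)
Squares mod 487: 39^1≡39, 39^2≡60, 39^4≡191, 39^8≡443, 39^16≡475, 39^32≡144, 39^64≡282, 39^128≡143, 39^256≡482
378 = 256 + 64 + 32 + 16 + 8 + 2, so 39^378 ≡ 482·282·144·475·443·60 ≡ 1 (mod 487)
y^r · r^s ≡ 259·1 = 259 ≡ 259 (mod 487)

259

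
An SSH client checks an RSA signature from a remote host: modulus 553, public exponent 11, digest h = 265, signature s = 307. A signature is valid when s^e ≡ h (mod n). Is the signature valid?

valid

Squares mod 553: s^1≡307, s^2≡239, s^4≡162, s^8≡253
11 = 8 + 2 + 1, so s^11 ≡ 253·239·307 ≡ 265 (mod 553)
s^11 mod 553 = 265 matches h.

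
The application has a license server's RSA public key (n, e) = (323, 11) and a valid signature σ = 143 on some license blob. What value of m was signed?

σ^2 ≡ 143^2 = 20449 ≡ 100
σ^4 ≡ 100^2 = 10000 ≡ 310
σ^8 ≡ 310^2 = 96100 ≡ 169
11 = 8 + 2 + 1, so σ^11 ≡ 169·100·143 ≡ 14 (mod 323)

14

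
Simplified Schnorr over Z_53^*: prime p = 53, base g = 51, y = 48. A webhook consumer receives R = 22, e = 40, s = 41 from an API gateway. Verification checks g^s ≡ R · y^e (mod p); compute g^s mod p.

51^2 = 2601 ≡ 4
51^4 ≡ 4^2 = 16
51^8 ≡ 16^2 = 256 ≡ 44
51^16 ≡ 44^2 = 1936 ≡ 28
51^32 ≡ 28^2 = 784 ≡ 42
41 = 32 + 8 + 1, so 51^41 ≡ 42·44·51 ≡ 14 (mod 53)

14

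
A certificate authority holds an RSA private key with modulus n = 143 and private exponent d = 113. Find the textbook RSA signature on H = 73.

H^113 mod 143 = 112

112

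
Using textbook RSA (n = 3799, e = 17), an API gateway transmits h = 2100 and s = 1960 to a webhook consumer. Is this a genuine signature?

forged

s^2 ≡ 1960^2 = 3841600 ≡ 811
s^4 ≡ 811^2 = 657721 ≡ 494
s^8 ≡ 494^2 = 244036 ≡ 900
s^16 ≡ 900^2 = 810000 ≡ 813
17 = 16 + 1, so s^17 ≡ 813·1960 ≡ 1699 (mod 3799)
The recovered value 1699 does not match the digest 2100.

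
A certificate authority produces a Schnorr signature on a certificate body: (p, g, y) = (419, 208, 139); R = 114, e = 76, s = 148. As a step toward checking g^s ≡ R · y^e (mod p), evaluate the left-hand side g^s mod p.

114

Squares mod 419: 208^1≡208, 208^2≡107, 208^4≡136, 208^8≡60, 208^16≡248, 208^32≡330, 208^64≡379, 208^128≡343
148 = 128 + 16 + 4, so 208^148 ≡ 343·248·136 ≡ 114 (mod 419)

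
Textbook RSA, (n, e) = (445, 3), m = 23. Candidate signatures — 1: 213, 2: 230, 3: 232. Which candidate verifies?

Candidate 1: 213^3 mod 445 = 422
Candidate 2: 230^3 mod 445 = 255
Candidate 3: 232^3 mod 445 = 23
  → matches m = 23

3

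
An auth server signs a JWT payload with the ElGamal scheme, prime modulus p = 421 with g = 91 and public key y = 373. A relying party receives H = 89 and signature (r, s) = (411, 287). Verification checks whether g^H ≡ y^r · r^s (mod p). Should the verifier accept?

accept

Left side g^H mod p:
91^2 = 8281 ≡ 282
91^4 ≡ 282^2 = 79524 ≡ 376
91^8 ≡ 376^2 = 141376 ≡ 341
91^16 ≡ 341^2 = 116281 ≡ 85
91^32 ≡ 85^2 = 7225 ≡ 68
91^64 ≡ 68^2 = 4624 ≡ 414
89 = 64 + 16 + 8 + 1, so 91^89 ≡ 414·85·341·91 ≡ 352 (mod 421)
Right side y^r · r^s mod p:
373^2 = 139129 ≡ 199
373^4 ≡ 199^2 = 39601 ≡ 27
373^8 ≡ 27^2 = 729 ≡ 308
373^16 ≡ 308^2 = 94864 ≡ 139
373^32 ≡ 139^2 = 19321 ≡ 376
373^64 ≡ 376^2 = 141376 ≡ 341
373^128 ≡ 341^2 = 116281 ≡ 85
373^256 ≡ 85^2 = 7225 ≡ 68
411 = 256 + 128 + 16 + 8 + 2 + 1, so 373^411 ≡ 68·85·139·308·199·373 ≡ 189 (mod 421)
411^2 = 168921 ≡ 100
411^4 ≡ 100^2 = 10000 ≡ 317
411^8 ≡ 317^2 = 100489 ≡ 291
411^16 ≡ 291^2 = 84681 ≡ 60
411^32 ≡ 60^2 = 3600 ≡ 232
411^64 ≡ 232^2 = 53824 ≡ 357
411^128 ≡ 357^2 = 127449 ≡ 307
411^256 ≡ 307^2 = 94249 ≡ 366
287 = 256 + 16 + 8 + 4 + 2 + 1, so 411^287 ≡ 366·60·291·317·100·411 ≡ 13 (mod 421)
189·13 = 2457 ≡ 352 (mod 421)
352 ≡ 352 (mod 421), so the signature is genuine.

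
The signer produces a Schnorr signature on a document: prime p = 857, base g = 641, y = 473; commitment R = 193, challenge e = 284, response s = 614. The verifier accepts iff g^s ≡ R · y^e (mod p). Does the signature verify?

g^s mod p:
641^2 = 410881 ≡ 378
641^4 ≡ 378^2 = 142884 ≡ 622
641^8 ≡ 622^2 = 386884 ≡ 377
641^16 ≡ 377^2 = 142129 ≡ 724
641^32 ≡ 724^2 = 524176 ≡ 549
641^64 ≡ 549^2 = 301401 ≡ 594
641^128 ≡ 594^2 = 352836 ≡ 609
641^256 ≡ 609^2 = 370881 ≡ 657
641^512 ≡ 657^2 = 431649 ≡ 578
614 = 512 + 64 + 32 + 4 + 2, so 641^614 ≡ 578·594·549·622·378 ≡ 201 (mod 857)
R · y^e mod p:
473^2 = 223729 ≡ 52
473^4 ≡ 52^2 = 2704 ≡ 133
473^8 ≡ 133^2 = 17689 ≡ 549
473^16 ≡ 549^2 = 301401 ≡ 594
473^32 ≡ 594^2 = 352836 ≡ 609
473^64 ≡ 609^2 = 370881 ≡ 657
473^128 ≡ 657^2 = 431649 ≡ 578
473^256 ≡ 578^2 = 334084 ≡ 711
284 = 256 + 16 + 8 + 4, so 473^284 ≡ 711·594·549·133 ≡ 414 (mod 857)
193·414 = 79902 ≡ 201 (mod 857)
201 ≡ 201 (mod 857); signature holds.

verifies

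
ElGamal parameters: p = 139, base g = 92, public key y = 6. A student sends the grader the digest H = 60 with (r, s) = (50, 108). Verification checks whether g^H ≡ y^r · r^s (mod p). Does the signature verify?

verifies

Left side g^H mod p:
Squares mod 139: 92^1≡92, 92^2≡124, 92^4≡86, 92^8≡29, 92^16≡7, 92^32≡49
60 = 32 + 16 + 8 + 4, so 92^60 ≡ 49·7·29·86 ≡ 36 (mod 139)
Right side y^r · r^s mod p:
Squares mod 139: 6^1≡6, 6^2≡36, 6^4≡45, 6^8≡79, 6^16≡125, 6^32≡57
50 = 32 + 16 + 2, so 6^50 ≡ 57·125·36 ≡ 45 (mod 139)
Squares mod 139: 50^1≡50, 50^2≡137, 50^4≡4, 50^8≡16, 50^16≡117, 50^32≡67, 50^64≡41
108 = 64 + 32 + 8 + 4, so 50^108 ≡ 41·67·16·4 ≡ 112 (mod 139)
45·112 = 5040 ≡ 36 (mod 139)
36 ≡ 36 (mod 139), so the signature is genuine.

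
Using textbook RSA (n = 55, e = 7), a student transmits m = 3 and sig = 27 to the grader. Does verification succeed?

sig^2 ≡ 27^2 = 729 ≡ 14
sig^4 ≡ 14^2 = 196 ≡ 31
7 = 4 + 2 + 1, so sig^7 ≡ 31·14·27 ≡ 3 (mod 55)
3 = m, so the signature checks out.

passes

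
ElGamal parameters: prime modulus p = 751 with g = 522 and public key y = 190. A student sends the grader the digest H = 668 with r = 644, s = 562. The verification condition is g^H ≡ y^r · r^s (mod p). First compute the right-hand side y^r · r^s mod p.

130

190^2 = 36100 ≡ 52
190^4 ≡ 52^2 = 2704 ≡ 451
190^8 ≡ 451^2 = 203401 ≡ 631
190^16 ≡ 631^2 = 398161 ≡ 131
190^32 ≡ 131^2 = 17161 ≡ 639
190^64 ≡ 639^2 = 408321 ≡ 528
190^128 ≡ 528^2 = 278784 ≡ 163
190^256 ≡ 163^2 = 26569 ≡ 284
190^512 ≡ 284^2 = 80656 ≡ 299
644 = 512 + 128 + 4, so 190^644 ≡ 299·163·451 ≡ 119 (mod 751)
644^2 = 414736 ≡ 184
644^4 ≡ 184^2 = 33856 ≡ 61
644^8 ≡ 61^2 = 3721 ≡ 717
644^16 ≡ 717^2 = 514089 ≡ 405
644^32 ≡ 405^2 = 164025 ≡ 307
644^64 ≡ 307^2 = 94249 ≡ 374
644^128 ≡ 374^2 = 139876 ≡ 190
644^256 ≡ 190^2 = 36100 ≡ 52
644^512 ≡ 52^2 = 2704 ≡ 451
562 = 512 + 32 + 16 + 2, so 644^562 ≡ 451·307·405·184 ≡ 121 (mod 751)
y^r · r^s ≡ 119·121 = 14399 ≡ 130 (mod 751)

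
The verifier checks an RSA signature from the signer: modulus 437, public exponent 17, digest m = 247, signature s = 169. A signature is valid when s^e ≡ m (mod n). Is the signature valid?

s^2 ≡ 169^2 = 28561 ≡ 156
s^4 ≡ 156^2 = 24336 ≡ 301
s^8 ≡ 301^2 = 90601 ≡ 142
s^16 ≡ 142^2 = 20164 ≡ 62
17 = 16 + 1, so s^17 ≡ 62·169 ≡ 427 (mod 437)
s^17 mod 437 = 427, but m = 247.

invalid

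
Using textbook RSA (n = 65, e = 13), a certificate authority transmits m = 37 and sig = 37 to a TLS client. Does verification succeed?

passes

sig^2 ≡ 37^2 = 1369 ≡ 4
sig^4 ≡ 4^2 = 16
sig^8 ≡ 16^2 = 256 ≡ 61
13 = 8 + 4 + 1, so sig^13 ≡ 61·16·37 ≡ 37 (mod 65)
37 = m, so the signature checks out.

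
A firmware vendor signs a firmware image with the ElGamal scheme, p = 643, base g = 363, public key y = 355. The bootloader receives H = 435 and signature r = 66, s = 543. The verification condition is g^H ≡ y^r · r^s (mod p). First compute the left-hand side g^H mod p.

363^2 = 131769 ≡ 597
363^4 ≡ 597^2 = 356409 ≡ 187
363^8 ≡ 187^2 = 34969 ≡ 247
363^16 ≡ 247^2 = 61009 ≡ 567
363^32 ≡ 567^2 = 321489 ≡ 632
363^64 ≡ 632^2 = 399424 ≡ 121
363^128 ≡ 121^2 = 14641 ≡ 495
363^256 ≡ 495^2 = 245025 ≡ 42
435 = 256 + 128 + 32 + 16 + 2 + 1, so 363^435 ≡ 42·495·632·567·597·363 ≡ 428 (mod 643)

428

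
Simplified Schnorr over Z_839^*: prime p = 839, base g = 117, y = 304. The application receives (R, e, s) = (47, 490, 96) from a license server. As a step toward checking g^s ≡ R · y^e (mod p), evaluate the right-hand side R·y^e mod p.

111

304^2 = 92416 ≡ 126
304^4 ≡ 126^2 = 15876 ≡ 774
304^8 ≡ 774^2 = 599076 ≡ 30
304^16 ≡ 30^2 = 900 ≡ 61
304^32 ≡ 61^2 = 3721 ≡ 365
304^64 ≡ 365^2 = 133225 ≡ 663
304^128 ≡ 663^2 = 439569 ≡ 772
304^256 ≡ 772^2 = 595984 ≡ 294
490 = 256 + 128 + 64 + 32 + 8 + 2, so 304^490 ≡ 294·772·663·365·30·126 ≡ 645 (mod 839)
R · y^e ≡ 47·645 = 30315 ≡ 111 (mod 839)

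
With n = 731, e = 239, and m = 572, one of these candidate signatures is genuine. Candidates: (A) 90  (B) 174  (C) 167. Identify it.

Candidate A: Squares mod 731: 90^1≡90, 90^2≡59, 90^4≡557, 90^8≡305, 90^16≡188, 90^32≡256, 90^64≡477, 90^128≡188; 239 = 128 + 64 + 32 + 8 + 4 + 2 + 1, so 90^239 ≡ 188·477·256·305·557·59·90 ≡ 262 (mod 731)
Candidate B: Squares mod 731: 174^1≡174, 174^2≡305, 174^4≡188, 174^8≡256, 174^16≡477, 174^32≡188, 174^64≡256, 174^128≡477; 239 = 128 + 64 + 32 + 8 + 4 + 2 + 1, so 174^239 ≡ 477·256·188·256·188·305·174 ≡ 217 (mod 731)
Candidate C: Squares mod 731: 167^1≡167, 167^2≡111, 167^4≡625, 167^8≡271, 167^16≡341, 167^32≡52, 167^64≡511, 167^128≡154; 239 = 128 + 64 + 32 + 8 + 4 + 2 + 1, so 167^239 ≡ 154·511·52·271·625·111·167 ≡ 572 (mod 731)
  → matches m = 572

C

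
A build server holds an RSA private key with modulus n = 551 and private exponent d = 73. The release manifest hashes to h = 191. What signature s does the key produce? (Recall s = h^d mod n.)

191

h^2 ≡ 191^2 = 36481 ≡ 115
h^4 ≡ 115^2 = 13225 ≡ 1
h^8 ≡ 1^2 = 1
h^16 ≡ 1^2 = 1
h^32 ≡ 1^2 = 1
h^64 ≡ 1^2 = 1
73 = 64 + 8 + 1, so h^73 ≡ 1·1·191 ≡ 191 (mod 551)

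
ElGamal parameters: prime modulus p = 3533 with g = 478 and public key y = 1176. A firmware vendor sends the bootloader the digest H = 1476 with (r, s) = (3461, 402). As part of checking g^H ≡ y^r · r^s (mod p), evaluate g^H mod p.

3520

478^2 = 228484 ≡ 2372
478^4 ≡ 2372^2 = 5626384 ≡ 1848
478^8 ≡ 1848^2 = 3415104 ≡ 2226
478^16 ≡ 2226^2 = 4955076 ≡ 1810
478^32 ≡ 1810^2 = 3276100 ≡ 1009
478^64 ≡ 1009^2 = 1018081 ≡ 577
478^128 ≡ 577^2 = 332929 ≡ 827
478^256 ≡ 827^2 = 683929 ≡ 2060
478^512 ≡ 2060^2 = 4243600 ≡ 467
478^1024 ≡ 467^2 = 218089 ≡ 2576
1476 = 1024 + 256 + 128 + 64 + 4, so 478^1476 ≡ 2576·2060·827·577·1848 ≡ 3520 (mod 3533)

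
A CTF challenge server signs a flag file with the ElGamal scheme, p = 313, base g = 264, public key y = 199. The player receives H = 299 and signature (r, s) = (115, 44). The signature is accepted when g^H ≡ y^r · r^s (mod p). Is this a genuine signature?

Left side g^H mod p:
Squares mod 313: 264^1≡264, 264^2≡210, 264^4≡280, 264^8≡150, 264^16≡277, 264^32≡44, 264^64≡58, 264^128≡234, 264^256≡294
299 = 256 + 32 + 8 + 2 + 1, so 264^299 ≡ 294·44·150·210·264 ≡ 25 (mod 313)
Right side y^r · r^s mod p:
Squares mod 313: 199^1≡199, 199^2≡163, 199^4≡277, 199^8≡44, 199^16≡58, 199^32≡234, 199^64≡294
115 = 64 + 32 + 16 + 2 + 1, so 199^115 ≡ 294·234·58·163·199 ≡ 261 (mod 313)
Squares mod 313: 115^1≡115, 115^2≡79, 115^4≡294, 115^8≡48, 115^16≡113, 115^32≡249
44 = 32 + 8 + 4, so 115^44 ≡ 249·48·294 ≡ 150 (mod 313)
261·150 = 39150 ≡ 25 (mod 313)
25 ≡ 25 (mod 313), so the signature is genuine.

genuine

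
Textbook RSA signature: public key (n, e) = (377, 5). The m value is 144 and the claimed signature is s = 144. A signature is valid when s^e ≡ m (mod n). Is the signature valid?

s^2 ≡ 144^2 = 20736 ≡ 1
s^4 ≡ 1^2 = 1
5 = 4 + 1, so s^5 ≡ 1·144 ≡ 144 (mod 377)
s^5 mod 377 = 144 matches m.

valid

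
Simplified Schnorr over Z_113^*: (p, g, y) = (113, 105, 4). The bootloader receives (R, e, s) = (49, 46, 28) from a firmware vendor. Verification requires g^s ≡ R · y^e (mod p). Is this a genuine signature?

genuine

g^s mod p:
105^28 mod 113 = 1
R · y^e mod p:
4^46 mod 113 = 30
49·30 = 1470 ≡ 1 (mod 113)
1 ≡ 1 (mod 113); signature holds.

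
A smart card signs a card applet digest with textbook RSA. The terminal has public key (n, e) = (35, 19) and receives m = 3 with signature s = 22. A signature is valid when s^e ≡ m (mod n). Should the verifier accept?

reject

s^19 mod 35 = 8
s^19 mod 35 = 8, but m = 3.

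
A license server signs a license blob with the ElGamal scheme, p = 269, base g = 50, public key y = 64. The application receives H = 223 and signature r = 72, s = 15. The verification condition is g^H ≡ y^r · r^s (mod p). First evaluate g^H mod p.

Squares mod 269: 50^1≡50, 50^2≡79, 50^4≡54, 50^8≡226, 50^16≡235, 50^32≡80, 50^64≡213, 50^128≡177
223 = 128 + 64 + 16 + 8 + 4 + 2 + 1, so 50^223 ≡ 177·213·235·226·54·79·50 ≡ 227 (mod 269)

227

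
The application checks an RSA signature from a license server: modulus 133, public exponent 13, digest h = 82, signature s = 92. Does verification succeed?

s^13 mod 133 = 43
43 ≠ 82, so verification fails.

fails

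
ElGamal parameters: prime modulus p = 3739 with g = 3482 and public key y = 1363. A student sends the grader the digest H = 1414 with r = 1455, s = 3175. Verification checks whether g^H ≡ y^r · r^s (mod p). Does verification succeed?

Left side g^H mod p:
3482^2 = 12124324 ≡ 2486
3482^4 ≡ 2486^2 = 6180196 ≡ 3368
3482^8 ≡ 3368^2 = 11343424 ≡ 3037
3482^16 ≡ 3037^2 = 9223369 ≡ 2995
3482^32 ≡ 2995^2 = 8970025 ≡ 164
3482^64 ≡ 164^2 = 26896 ≡ 723
3482^128 ≡ 723^2 = 522729 ≡ 3008
3482^256 ≡ 3008^2 = 9048064 ≡ 3423
3482^512 ≡ 3423^2 = 11716929 ≡ 2642
3482^1024 ≡ 2642^2 = 6980164 ≡ 3190
1414 = 1024 + 256 + 128 + 4 + 2, so 3482^1414 ≡ 3190·3423·3008·3368·2486 ≡ 2118 (mod 3739)
Right side y^r · r^s mod p:
1363^2 = 1857769 ≡ 3225
1363^4 ≡ 3225^2 = 10400625 ≡ 2466
1363^8 ≡ 2466^2 = 6081156 ≡ 1542
1363^16 ≡ 1542^2 = 2377764 ≡ 3499
1363^32 ≡ 3499^2 = 12243001 ≡ 1515
1363^64 ≡ 1515^2 = 2295225 ≡ 3218
1363^128 ≡ 3218^2 = 10355524 ≡ 2233
1363^256 ≡ 2233^2 = 4986289 ≡ 2202
1363^512 ≡ 2202^2 = 4848804 ≡ 3060
1363^1024 ≡ 3060^2 = 9363600 ≡ 1144
1455 = 1024 + 256 + 128 + 32 + 8 + 4 + 2 + 1, so 1363^1455 ≡ 1144·2202·2233·1515·1542·2466·3225·1363 ≡ 2203 (mod 3739)
1455^2 = 2117025 ≡ 751
1455^4 ≡ 751^2 = 564001 ≡ 3151
1455^8 ≡ 3151^2 = 9928801 ≡ 1756
1455^16 ≡ 1756^2 = 3083536 ≡ 2600
1455^32 ≡ 2600^2 = 6760000 ≡ 3627
1455^64 ≡ 3627^2 = 13155129 ≡ 1327
1455^128 ≡ 1327^2 = 1760929 ≡ 3599
1455^256 ≡ 3599^2 = 12952801 ≡ 905
1455^512 ≡ 905^2 = 819025 ≡ 184
1455^1024 ≡ 184^2 = 33856 ≡ 205
1455^2048 ≡ 205^2 = 42025 ≡ 896
3175 = 2048 + 1024 + 64 + 32 + 4 + 2 + 1, so 1455^3175 ≡ 896·205·1327·3627·3151·751·1455 ≡ 2622 (mod 3739)
2203·2622 = 5776266 ≡ 3250 (mod 3739)
2118 ≠ 3250, so verification fails.

fails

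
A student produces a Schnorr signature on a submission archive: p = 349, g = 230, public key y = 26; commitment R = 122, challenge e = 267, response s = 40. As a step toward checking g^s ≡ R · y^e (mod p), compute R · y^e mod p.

26^2 = 676 ≡ 327
26^4 ≡ 327^2 = 106929 ≡ 135
26^8 ≡ 135^2 = 18225 ≡ 77
26^16 ≡ 77^2 = 5929 ≡ 345
26^32 ≡ 345^2 = 119025 ≡ 16
26^64 ≡ 16^2 = 256
26^128 ≡ 256^2 = 65536 ≡ 273
26^256 ≡ 273^2 = 74529 ≡ 192
267 = 256 + 8 + 2 + 1, so 26^267 ≡ 192·77·327·26 ≡ 171 (mod 349)
R · y^e ≡ 122·171 = 20862 ≡ 271 (mod 349)

271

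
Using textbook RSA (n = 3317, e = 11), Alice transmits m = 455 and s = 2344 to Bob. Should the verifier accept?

s^11 mod 3317 = 2862
s^11 mod 3317 = 2862, but m = 455.

reject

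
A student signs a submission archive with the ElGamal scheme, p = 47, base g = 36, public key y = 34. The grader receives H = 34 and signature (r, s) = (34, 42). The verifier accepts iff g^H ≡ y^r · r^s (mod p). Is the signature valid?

Left side g^H mod p:
Squares mod 47: 36^1≡36, 36^2≡27, 36^4≡24, 36^8≡12, 36^16≡3, 36^32≡9
34 = 32 + 2, so 36^34 ≡ 9·27 ≡ 8 (mod 47)
Right side y^r · r^s mod p:
Squares mod 47: 34^1≡34, 34^2≡28, 34^4≡32, 34^8≡37, 34^16≡6, 34^32≡36
34 = 32 + 2, so 34^34 ≡ 36·28 ≡ 21 (mod 47)
Squares mod 47: 34^1≡34, 34^2≡28, 34^4≡32, 34^8≡37, 34^16≡6, 34^32≡36
42 = 32 + 8 + 2, so 34^42 ≡ 36·37·28 ≡ 25 (mod 47)
21·25 = 525 ≡ 8 (mod 47)
8 ≡ 8 (mod 47), so the signature is genuine.

valid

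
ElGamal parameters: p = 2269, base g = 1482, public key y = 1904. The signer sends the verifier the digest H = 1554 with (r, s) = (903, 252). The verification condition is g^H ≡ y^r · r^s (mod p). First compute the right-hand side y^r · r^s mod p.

Squares mod 2269: 1904^1≡1904, 1904^2≡1623, 1904^4≡2089, 1904^8≡634, 1904^16≡343, 1904^32≡1930, 1904^64≡1471, 1904^128≡1484, 1904^256≡1326, 1904^512≡2070
903 = 512 + 256 + 128 + 4 + 2 + 1, so 1904^903 ≡ 2070·1326·1484·2089·1623·1904 ≡ 62 (mod 2269)
Squares mod 2269: 903^1≡903, 903^2≡838, 903^4≡1123, 903^8≡1834, 903^16≡898, 903^32≡909, 903^64≡365, 903^128≡1623
252 = 128 + 64 + 32 + 16 + 8 + 4, so 903^252 ≡ 1623·365·909·898·1834·1123 ≡ 2186 (mod 2269)
y^r · r^s ≡ 62·2186 = 135532 ≡ 1661 (mod 2269)

1661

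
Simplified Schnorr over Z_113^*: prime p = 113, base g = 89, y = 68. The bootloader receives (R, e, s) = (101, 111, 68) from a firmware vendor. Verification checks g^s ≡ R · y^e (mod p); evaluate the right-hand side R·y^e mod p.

53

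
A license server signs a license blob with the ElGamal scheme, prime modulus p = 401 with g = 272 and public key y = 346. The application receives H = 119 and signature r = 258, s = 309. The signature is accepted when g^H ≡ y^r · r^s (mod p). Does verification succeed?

passes

Left side g^H mod p:
272^2 = 73984 ≡ 200
272^4 ≡ 200^2 = 40000 ≡ 301
272^8 ≡ 301^2 = 90601 ≡ 376
272^16 ≡ 376^2 = 141376 ≡ 224
272^32 ≡ 224^2 = 50176 ≡ 51
272^64 ≡ 51^2 = 2601 ≡ 195
119 = 64 + 32 + 16 + 4 + 2 + 1, so 272^119 ≡ 195·51·224·301·200·272 ≡ 161 (mod 401)
Right side y^r · r^s mod p:
346^2 = 119716 ≡ 218
346^4 ≡ 218^2 = 47524 ≡ 206
346^8 ≡ 206^2 = 42436 ≡ 331
346^16 ≡ 331^2 = 109561 ≡ 88
346^32 ≡ 88^2 = 7744 ≡ 125
346^64 ≡ 125^2 = 15625 ≡ 387
346^128 ≡ 387^2 = 149769 ≡ 196
346^256 ≡ 196^2 = 38416 ≡ 321
258 = 256 + 2, so 346^258 ≡ 321·218 ≡ 204 (mod 401)
258^2 = 66564 ≡ 399
258^4 ≡ 399^2 = 159201 ≡ 4
258^8 ≡ 4^2 = 16
258^16 ≡ 16^2 = 256
258^32 ≡ 256^2 = 65536 ≡ 173
258^64 ≡ 173^2 = 29929 ≡ 255
258^128 ≡ 255^2 = 65025 ≡ 63
258^256 ≡ 63^2 = 3969 ≡ 360
309 = 256 + 32 + 16 + 4 + 1, so 258^309 ≡ 360·173·256·4·258 ≡ 46 (mod 401)
204·46 = 9384 ≡ 161 (mod 401)
161 ≡ 161 (mod 401), so the signature is genuine.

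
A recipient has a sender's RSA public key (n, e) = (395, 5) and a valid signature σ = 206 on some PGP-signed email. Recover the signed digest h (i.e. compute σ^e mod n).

291

σ^5 mod 395 = 291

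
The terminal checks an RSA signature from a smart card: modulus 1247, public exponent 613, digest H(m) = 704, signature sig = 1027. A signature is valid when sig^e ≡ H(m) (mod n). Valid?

no

sig^2 ≡ 1027^2 = 1054729 ≡ 1014
sig^4 ≡ 1014^2 = 1028196 ≡ 668
sig^8 ≡ 668^2 = 446224 ≡ 1045
sig^16 ≡ 1045^2 = 1092025 ≡ 900
sig^32 ≡ 900^2 = 810000 ≡ 697
sig^64 ≡ 697^2 = 485809 ≡ 726
sig^128 ≡ 726^2 = 527076 ≡ 842
sig^256 ≡ 842^2 = 708964 ≡ 668
sig^512 ≡ 668^2 = 446224 ≡ 1045
613 = 512 + 64 + 32 + 4 + 1, so sig^613 ≡ 1045·726·697·668·1027 ≡ 969 (mod 1247)
sig^613 mod 1247 = 969, but H(m) = 704.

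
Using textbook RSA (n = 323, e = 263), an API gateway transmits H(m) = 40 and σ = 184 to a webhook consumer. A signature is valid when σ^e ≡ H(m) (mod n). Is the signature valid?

valid

σ^2 ≡ 184^2 = 33856 ≡ 264
σ^4 ≡ 264^2 = 69696 ≡ 251
σ^8 ≡ 251^2 = 63001 ≡ 16
σ^16 ≡ 16^2 = 256
σ^32 ≡ 256^2 = 65536 ≡ 290
σ^64 ≡ 290^2 = 84100 ≡ 120
σ^128 ≡ 120^2 = 14400 ≡ 188
σ^256 ≡ 188^2 = 35344 ≡ 137
263 = 256 + 4 + 2 + 1, so σ^263 ≡ 137·251·264·184 ≡ 40 (mod 323)
σ^263 mod 323 = 40 matches H(m).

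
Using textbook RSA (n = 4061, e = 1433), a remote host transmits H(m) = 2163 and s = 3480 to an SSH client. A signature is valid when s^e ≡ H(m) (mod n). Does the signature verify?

Squares mod 4061: s^1≡3480, s^2≡498, s^4≡283, s^8≡2930, s^16≡4007, s^32≡2916, s^64≡3383, s^128≡791, s^256≡287, s^512≡1149, s^1024≡376
1433 = 1024 + 256 + 128 + 16 + 8 + 1, so s^1433 ≡ 376·287·791·4007·2930·3480 ≡ 3054 (mod 4061)
s^1433 mod 4061 = 3054, but H(m) = 2163.

does not verify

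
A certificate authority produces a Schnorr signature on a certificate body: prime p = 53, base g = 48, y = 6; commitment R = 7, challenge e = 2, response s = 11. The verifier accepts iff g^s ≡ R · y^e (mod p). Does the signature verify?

g^s mod p:
Squares mod 53: 48^1≡48, 48^2≡25, 48^4≡42, 48^8≡15
11 = 8 + 2 + 1, so 48^11 ≡ 15·25·48 ≡ 33 (mod 53)
R · y^e mod p:
Squares mod 53: 6^1≡6, 6^2≡36
6^2 ≡ 36 (mod 53)
7·36 = 252 ≡ 40 (mod 53)
33 ≠ 40; the check fails.

does not verify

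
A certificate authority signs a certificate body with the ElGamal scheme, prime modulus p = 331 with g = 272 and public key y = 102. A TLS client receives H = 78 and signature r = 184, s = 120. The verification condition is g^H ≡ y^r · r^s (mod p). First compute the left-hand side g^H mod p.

272^2 = 73984 ≡ 171
272^4 ≡ 171^2 = 29241 ≡ 113
272^8 ≡ 113^2 = 12769 ≡ 191
272^16 ≡ 191^2 = 36481 ≡ 71
272^32 ≡ 71^2 = 5041 ≡ 76
272^64 ≡ 76^2 = 5776 ≡ 149
78 = 64 + 8 + 4 + 2, so 272^78 ≡ 149·191·113·171 ≡ 118 (mod 331)

118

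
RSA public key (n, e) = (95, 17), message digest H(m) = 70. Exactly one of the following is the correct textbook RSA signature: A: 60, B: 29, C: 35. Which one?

A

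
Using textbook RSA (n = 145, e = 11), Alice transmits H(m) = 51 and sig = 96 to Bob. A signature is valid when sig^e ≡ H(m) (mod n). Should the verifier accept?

Squares mod 145: sig^1≡96, sig^2≡81, sig^4≡36, sig^8≡136
11 = 8 + 2 + 1, so sig^11 ≡ 136·81·96 ≡ 51 (mod 145)
51 = H(m), so the signature checks out.

accept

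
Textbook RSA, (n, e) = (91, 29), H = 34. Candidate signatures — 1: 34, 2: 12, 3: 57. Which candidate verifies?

1

Candidate 1: Squares mod 91: 34^1≡34, 34^2≡64, 34^4≡1, 34^8≡1, 34^16≡1; 29 = 16 + 8 + 4 + 1, so 34^29 ≡ 1·1·1·34 ≡ 34 (mod 91)
  → matches H = 34
Candidate 2: Squares mod 91: 12^1≡12, 12^2≡53, 12^4≡79, 12^8≡53, 12^16≡79; 29 = 16 + 8 + 4 + 1, so 12^29 ≡ 79·53·79·12 ≡ 38 (mod 91)
Candidate 3: Squares mod 91: 57^1≡57, 57^2≡64, 57^4≡1, 57^8≡1, 57^16≡1; 29 = 16 + 8 + 4 + 1, so 57^29 ≡ 1·1·1·57 ≡ 57 (mod 91)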